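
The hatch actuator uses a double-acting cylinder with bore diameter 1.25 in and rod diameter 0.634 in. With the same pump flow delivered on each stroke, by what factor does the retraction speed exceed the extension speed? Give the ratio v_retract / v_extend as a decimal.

v_ret/v_ext ≈ 1.35

Cap-side area A_cap = π/4 × (1.25 in)² = 1.227 in^2
Rod-side annular area A_ann = π/4 × (1.25² − 0.634²) = 0.9115 in^2
For equal Q, v ∝ 1/A, so v_ret/v_ext = A_cap/A_ann.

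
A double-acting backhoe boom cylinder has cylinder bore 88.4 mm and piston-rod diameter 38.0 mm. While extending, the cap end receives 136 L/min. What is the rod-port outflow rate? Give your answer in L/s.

Q_out ≈ 1.85 L/s

Cap-side area A_cap = π/4 × (88.4 mm)² = 6138 mm^2
Rod-side annular area A_ann = π/4 × (88.4² − 38.0²) = 5003 mm^2
Piston speed v = Q_in/A_cap; rod-end outflow Q_out = v × A_ann = Q_in × A_ann/A_cap.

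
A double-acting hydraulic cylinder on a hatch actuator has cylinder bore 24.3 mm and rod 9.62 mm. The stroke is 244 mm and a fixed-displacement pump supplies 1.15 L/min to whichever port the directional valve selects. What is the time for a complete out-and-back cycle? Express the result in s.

Cap-side area A_cap = π/4 × (24.3 mm)² = 463.8 mm^2
Rod-side annular area A_ann = π/4 × (24.3² − 9.62²) = 391.1 mm^2
t_ext = A_cap·L/Q = 5.904 s
t_ret = A_ann·L/Q = 4.979 s
t_cycle = t_ext + t_ret

t ≈ 10.9 s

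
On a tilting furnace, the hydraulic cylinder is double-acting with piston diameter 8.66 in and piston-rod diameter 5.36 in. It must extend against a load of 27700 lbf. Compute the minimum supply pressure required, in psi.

Cap-side area A_cap = π/4 × (8.66 in)² = 58.90 in^2
P = F / A = 27700 lbf / A

P ≈ 470 psi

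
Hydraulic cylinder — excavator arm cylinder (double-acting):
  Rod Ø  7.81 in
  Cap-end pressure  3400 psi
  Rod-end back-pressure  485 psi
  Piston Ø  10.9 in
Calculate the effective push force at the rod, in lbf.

Cap-side area A_cap = π/4 × (10.9 in)² = 93.31 in^2
Rod-side annular area A_ann = π/4 × (10.9² − 7.81²) = 45.41 in^2
Net thrust = P_cap·A_cap − P_rod·A_ann = 3.173e5 lbf − 22020 lbf

F ≈ 2.95e5 lbf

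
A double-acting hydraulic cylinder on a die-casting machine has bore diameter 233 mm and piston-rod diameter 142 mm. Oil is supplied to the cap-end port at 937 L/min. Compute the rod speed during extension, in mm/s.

Cap-side area A_cap = π/4 × (233 mm)² = 42640 mm^2
v = Q / A

v ≈ 366 mm/s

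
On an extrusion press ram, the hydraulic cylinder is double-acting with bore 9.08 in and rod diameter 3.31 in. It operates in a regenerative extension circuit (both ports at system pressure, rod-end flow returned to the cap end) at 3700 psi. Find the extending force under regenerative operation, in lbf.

F ≈ 31800 lbf

With equal pressure on both faces, forces on the annular region cancel; the net push is pressure × rod cross-section.
Rod cross-section A_rod = π/4 × (3.31 in)² = 8.605 in^2
F = P × A_rod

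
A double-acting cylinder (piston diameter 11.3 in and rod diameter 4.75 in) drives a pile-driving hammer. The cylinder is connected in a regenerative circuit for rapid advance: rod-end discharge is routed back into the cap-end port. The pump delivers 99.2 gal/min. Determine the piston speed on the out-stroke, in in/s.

v ≈ 21.6 in/s

In regeneration the rod-end outflow joins the pump flow into the cap end, so the net volume the pump must supply per unit advance equals the rod cross-section area.
Rod cross-section A_rod = π/4 × (4.75 in)² = 17.72 in^2
v = Q_pump / A_rod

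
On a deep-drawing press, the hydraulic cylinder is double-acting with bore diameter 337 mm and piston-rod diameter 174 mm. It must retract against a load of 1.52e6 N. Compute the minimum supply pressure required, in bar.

P ≈ 232 bar

Rod-side annular area A_ann = π/4 × (337² − 174²) = 65420 mm^2
Retraction: pressure acts on the annular area.
P = F / A = 1.52e6 N / A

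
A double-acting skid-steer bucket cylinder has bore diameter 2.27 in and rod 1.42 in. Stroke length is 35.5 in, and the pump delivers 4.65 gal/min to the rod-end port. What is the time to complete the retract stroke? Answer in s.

Rod-side annular area A_ann = π/4 × (2.27² − 1.42²) = 2.463 in^2
Swept volume V = A × L; t = V / Q = A·L / Q

t ≈ 4.88 s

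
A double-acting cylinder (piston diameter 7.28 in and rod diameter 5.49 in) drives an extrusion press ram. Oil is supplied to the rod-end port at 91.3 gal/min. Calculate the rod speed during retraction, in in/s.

v ≈ 19.6 in/s

Rod-side annular area A_ann = π/4 × (7.28² − 5.49²) = 17.95 in^2
Flow into the rod-end port fills the annular volume.
v = Q / A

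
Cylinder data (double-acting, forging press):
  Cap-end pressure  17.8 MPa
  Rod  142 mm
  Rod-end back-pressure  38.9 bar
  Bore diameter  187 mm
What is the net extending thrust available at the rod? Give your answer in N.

Cap-side area A_cap = π/4 × (187 mm)² = 27460 mm^2
Rod-side annular area A_ann = π/4 × (187² − 142²) = 11630 mm^2
Net thrust = P_cap·A_cap − P_rod·A_ann = 4.889e5 N − 45230 N

F ≈ 4.44e5 N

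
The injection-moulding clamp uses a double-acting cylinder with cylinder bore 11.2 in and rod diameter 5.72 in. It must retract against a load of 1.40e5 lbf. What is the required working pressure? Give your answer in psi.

P ≈ 1920 psi

Rod-side annular area A_ann = π/4 × (11.2² − 5.72²) = 72.82 in^2
Retraction: pressure acts on the annular area.
P = F / A = 1.40e5 lbf / A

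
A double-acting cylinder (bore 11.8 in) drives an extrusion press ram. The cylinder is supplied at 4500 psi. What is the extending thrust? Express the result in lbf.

Cap-side area A_cap = π/4 × (11.8 in)² = 109.4 in^2
F = P × A_cap = 4500 psi × A_cap

F ≈ 4.92e5 lbf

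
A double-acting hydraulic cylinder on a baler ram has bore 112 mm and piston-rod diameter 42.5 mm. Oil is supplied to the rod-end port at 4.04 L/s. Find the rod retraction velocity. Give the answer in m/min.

Rod-side annular area A_ann = π/4 × (112² − 42.5²) = 8433 mm^2
Flow into the rod-end port fills the annular volume.
v = Q / A

v ≈ 28.7 m/min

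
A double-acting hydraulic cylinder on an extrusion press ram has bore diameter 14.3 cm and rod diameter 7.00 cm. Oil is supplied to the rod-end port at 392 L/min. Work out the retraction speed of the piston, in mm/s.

v ≈ 535 mm/s

Rod-side annular area A_ann = π/4 × (14.3² − 7.00²) = 122.1 cm^2
Flow into the rod-end port fills the annular volume.
v = Q / A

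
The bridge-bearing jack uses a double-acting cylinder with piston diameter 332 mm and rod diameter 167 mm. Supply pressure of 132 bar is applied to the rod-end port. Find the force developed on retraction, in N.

Rod-side annular area A_ann = π/4 × (332² − 167²) = 64670 mm^2
On retraction the pressure acts on the annular area (bore minus rod).
F = P × A_ann

F ≈ 8.54e5 N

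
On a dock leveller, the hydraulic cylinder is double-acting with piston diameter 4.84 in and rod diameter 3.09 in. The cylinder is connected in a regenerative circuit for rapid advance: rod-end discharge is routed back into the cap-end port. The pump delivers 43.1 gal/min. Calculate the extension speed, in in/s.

v ≈ 22.1 in/s

In regeneration the rod-end outflow joins the pump flow into the cap end, so the net volume the pump must supply per unit advance equals the rod cross-section area.
Rod cross-section A_rod = π/4 × (3.09 in)² = 7.499 in^2
v = Q_pump / A_rod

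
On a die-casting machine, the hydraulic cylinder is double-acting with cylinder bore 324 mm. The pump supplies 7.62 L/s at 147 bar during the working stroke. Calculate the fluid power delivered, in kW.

Hydraulic power = P × Q

W ≈ 112 kW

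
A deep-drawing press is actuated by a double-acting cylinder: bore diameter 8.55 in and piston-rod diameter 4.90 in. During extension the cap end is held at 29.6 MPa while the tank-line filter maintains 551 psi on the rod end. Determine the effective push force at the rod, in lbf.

F ≈ 2.25e5 lbf

Cap-side area A_cap = π/4 × (8.55 in)² = 57.41 in^2
Rod-side annular area A_ann = π/4 × (8.55² − 4.90²) = 38.56 in^2
Net thrust = P_cap·A_cap − P_rod·A_ann = 2.465e5 lbf − 21240 lbf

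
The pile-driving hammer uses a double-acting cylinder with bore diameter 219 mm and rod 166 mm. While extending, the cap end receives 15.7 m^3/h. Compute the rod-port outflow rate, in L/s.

Cap-side area A_cap = π/4 × (219 mm)² = 37670 mm^2
Rod-side annular area A_ann = π/4 × (219² − 166²) = 16030 mm^2
Piston speed v = Q_in/A_cap; rod-end outflow Q_out = v × A_ann = Q_in × A_ann/A_cap.

Q_out ≈ 1.86 L/s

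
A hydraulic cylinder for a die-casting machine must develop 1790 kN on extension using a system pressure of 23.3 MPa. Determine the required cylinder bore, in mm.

D ≈ 313 mm

Extension force acts on the full piston face: F = P × (π/4)D².
D = √(4F / (πP)) = √(4 × 1790 kN / (π × 23.3 MPa))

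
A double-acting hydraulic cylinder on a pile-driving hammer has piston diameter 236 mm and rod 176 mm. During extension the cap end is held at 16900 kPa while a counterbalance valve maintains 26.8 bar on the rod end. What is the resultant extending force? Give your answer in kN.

Cap-side area A_cap = π/4 × (236 mm)² = 43740 mm^2
Rod-side annular area A_ann = π/4 × (236² − 176²) = 19420 mm^2
Net thrust = P_cap·A_cap − P_rod·A_ann = 739.3 kN − 52.03 kN

F ≈ 687 kN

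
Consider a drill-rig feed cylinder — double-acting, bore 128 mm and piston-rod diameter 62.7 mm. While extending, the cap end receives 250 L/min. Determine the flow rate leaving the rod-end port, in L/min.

Q_out ≈ 190 L/min

Cap-side area A_cap = π/4 × (128 mm)² = 12870 mm^2
Rod-side annular area A_ann = π/4 × (128² − 62.7²) = 9780 mm^2
Piston speed v = Q_in/A_cap; rod-end outflow Q_out = v × A_ann = Q_in × A_ann/A_cap.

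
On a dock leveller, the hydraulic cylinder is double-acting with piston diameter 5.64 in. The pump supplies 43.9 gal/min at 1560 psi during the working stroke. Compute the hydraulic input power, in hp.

W ≈ 39.9 hp

Hydraulic power = P × Q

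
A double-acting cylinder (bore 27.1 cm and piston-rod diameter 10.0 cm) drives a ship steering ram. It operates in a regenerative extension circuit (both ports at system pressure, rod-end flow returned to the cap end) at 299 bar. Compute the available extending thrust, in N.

F ≈ 2.35e5 N

With equal pressure on both faces, forces on the annular region cancel; the net push is pressure × rod cross-section.
Rod cross-section A_rod = π/4 × (10.0 cm)² = 78.54 cm^2
F = P × A_rod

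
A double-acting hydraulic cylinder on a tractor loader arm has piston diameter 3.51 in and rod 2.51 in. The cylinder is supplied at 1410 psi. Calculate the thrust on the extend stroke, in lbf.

F ≈ 13600 lbf

Cap-side area A_cap = π/4 × (3.51 in)² = 9.676 in^2
F = P × A_cap = 1410 psi × A_cap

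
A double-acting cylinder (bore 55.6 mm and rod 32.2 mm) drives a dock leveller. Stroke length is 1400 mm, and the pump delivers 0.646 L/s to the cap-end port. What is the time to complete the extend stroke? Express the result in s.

Cap-side area A_cap = π/4 × (55.6 mm)² = 2428 mm^2
Swept volume V = A × L; t = V / Q = A·L / Q

t ≈ 5.26 s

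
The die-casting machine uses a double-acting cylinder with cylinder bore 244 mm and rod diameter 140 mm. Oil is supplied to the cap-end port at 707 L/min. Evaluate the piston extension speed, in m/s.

Cap-side area A_cap = π/4 × (244 mm)² = 46760 mm^2
v = Q / A

v ≈ 0.252 m/s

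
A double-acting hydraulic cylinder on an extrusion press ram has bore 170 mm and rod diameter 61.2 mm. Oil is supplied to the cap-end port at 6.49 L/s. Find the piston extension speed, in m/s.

v ≈ 0.286 m/s

Cap-side area A_cap = π/4 × (170 mm)² = 22700 mm^2
v = Q / A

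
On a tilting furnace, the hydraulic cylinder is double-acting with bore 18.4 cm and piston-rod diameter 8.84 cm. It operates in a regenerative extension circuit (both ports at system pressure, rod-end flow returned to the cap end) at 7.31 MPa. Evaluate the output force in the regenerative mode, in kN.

With equal pressure on both faces, forces on the annular region cancel; the net push is pressure × rod cross-section.
Rod cross-section A_rod = π/4 × (8.84 cm)² = 61.38 cm^2
F = P × A_rod

F ≈ 44.9 kN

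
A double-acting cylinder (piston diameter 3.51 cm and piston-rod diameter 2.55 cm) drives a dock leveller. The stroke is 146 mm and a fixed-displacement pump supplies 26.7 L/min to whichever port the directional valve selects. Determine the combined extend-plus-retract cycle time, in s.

Cap-side area A_cap = π/4 × (3.51 cm)² = 9.676 cm^2
Rod-side annular area A_ann = π/4 × (3.51² − 2.55²) = 4.569 cm^2
t_ext = A_cap·L/Q = 0.3175 s
t_ret = A_ann·L/Q = 0.1499 s
t_cycle = t_ext + t_ret

t ≈ 0.467 s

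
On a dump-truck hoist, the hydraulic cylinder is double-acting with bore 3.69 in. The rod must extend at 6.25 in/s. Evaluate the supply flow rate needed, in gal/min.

Q ≈ 17.4 gal/min

Cap-side area A_cap = π/4 × (3.69 in)² = 10.69 in^2
Q = A × v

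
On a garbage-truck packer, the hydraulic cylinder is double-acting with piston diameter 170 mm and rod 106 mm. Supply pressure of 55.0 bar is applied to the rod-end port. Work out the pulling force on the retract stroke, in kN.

F ≈ 76.3 kN

Rod-side annular area A_ann = π/4 × (170² − 106²) = 13870 mm^2
On retraction the pressure acts on the annular area (bore minus rod).
F = P × A_ann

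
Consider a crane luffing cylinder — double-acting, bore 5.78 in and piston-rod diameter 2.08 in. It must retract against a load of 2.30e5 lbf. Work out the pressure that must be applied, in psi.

P ≈ 10100 psi

Rod-side annular area A_ann = π/4 × (5.78² − 2.08²) = 22.84 in^2
Retraction: pressure acts on the annular area.
P = F / A = 2.30e5 lbf / A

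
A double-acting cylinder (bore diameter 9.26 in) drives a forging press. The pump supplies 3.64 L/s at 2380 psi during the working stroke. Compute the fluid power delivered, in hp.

Hydraulic power = P × Q

W ≈ 80.1 hp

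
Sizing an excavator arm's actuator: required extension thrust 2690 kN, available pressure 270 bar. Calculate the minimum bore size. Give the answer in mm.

Extension force acts on the full piston face: F = P × (π/4)D².
D = √(4F / (πP)) = √(4 × 2690 kN / (π × 270 bar))

D ≈ 356 mm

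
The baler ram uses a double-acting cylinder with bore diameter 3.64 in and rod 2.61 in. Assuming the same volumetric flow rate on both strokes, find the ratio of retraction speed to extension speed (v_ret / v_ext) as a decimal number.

Cap-side area A_cap = π/4 × (3.64 in)² = 10.41 in^2
Rod-side annular area A_ann = π/4 × (3.64² − 2.61²) = 5.056 in^2
For equal Q, v ∝ 1/A, so v_ret/v_ext = A_cap/A_ann.

v_ret/v_ext ≈ 2.06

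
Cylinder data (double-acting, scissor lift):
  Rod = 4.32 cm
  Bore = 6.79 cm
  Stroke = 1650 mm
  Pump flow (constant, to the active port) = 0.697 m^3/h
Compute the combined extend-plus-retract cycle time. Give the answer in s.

Cap-side area A_cap = π/4 × (6.79 cm)² = 36.21 cm^2
Rod-side annular area A_ann = π/4 × (6.79² − 4.32²) = 21.55 cm^2
t_ext = A_cap·L/Q = 30.86 s
t_ret = A_ann·L/Q = 18.37 s
t_cycle = t_ext + t_ret

t ≈ 49.2 s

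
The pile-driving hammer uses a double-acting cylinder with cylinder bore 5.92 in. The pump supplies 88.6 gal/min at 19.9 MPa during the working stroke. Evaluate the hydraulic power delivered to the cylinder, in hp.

W ≈ 149 hp

Hydraulic power = P × Q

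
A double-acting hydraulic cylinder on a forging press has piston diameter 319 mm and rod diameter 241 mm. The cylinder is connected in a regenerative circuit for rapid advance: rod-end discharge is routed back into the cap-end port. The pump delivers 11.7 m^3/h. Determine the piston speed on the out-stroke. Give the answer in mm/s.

In regeneration the rod-end outflow joins the pump flow into the cap end, so the net volume the pump must supply per unit advance equals the rod cross-section area.
Rod cross-section A_rod = π/4 × (241 mm)² = 45620 mm^2
v = Q_pump / A_rod

v ≈ 71.2 mm/s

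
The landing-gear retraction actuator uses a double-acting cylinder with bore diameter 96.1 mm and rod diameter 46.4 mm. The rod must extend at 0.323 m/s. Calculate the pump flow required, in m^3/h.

Q ≈ 8.43 m^3/h

Cap-side area A_cap = π/4 × (96.1 mm)² = 7253 mm^2
Q = A × v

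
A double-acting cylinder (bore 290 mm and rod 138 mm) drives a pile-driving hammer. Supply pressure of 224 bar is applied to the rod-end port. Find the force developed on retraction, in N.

Rod-side annular area A_ann = π/4 × (290² − 138²) = 51090 mm^2
On retraction the pressure acts on the annular area (bore minus rod).
F = P × A_ann

F ≈ 1.14e6 N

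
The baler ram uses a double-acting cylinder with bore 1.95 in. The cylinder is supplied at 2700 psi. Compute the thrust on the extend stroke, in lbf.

Cap-side area A_cap = π/4 × (1.95 in)² = 2.986 in^2
F = P × A_cap = 2700 psi × A_cap

F ≈ 8060 lbf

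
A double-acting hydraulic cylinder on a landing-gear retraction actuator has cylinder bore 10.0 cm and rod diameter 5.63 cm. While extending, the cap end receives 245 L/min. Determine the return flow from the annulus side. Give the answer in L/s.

Cap-side area A_cap = π/4 × (10.0 cm)² = 78.54 cm^2
Rod-side annular area A_ann = π/4 × (10.0² − 5.63²) = 53.65 cm^2
Piston speed v = Q_in/A_cap; rod-end outflow Q_out = v × A_ann = Q_in × A_ann/A_cap.

Q_out ≈ 2.79 L/s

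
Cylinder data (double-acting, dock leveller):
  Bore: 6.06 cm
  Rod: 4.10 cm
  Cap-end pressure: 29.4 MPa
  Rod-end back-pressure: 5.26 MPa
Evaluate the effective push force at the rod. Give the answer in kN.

Cap-side area A_cap = π/4 × (6.06 cm)² = 28.84 cm^2
Rod-side annular area A_ann = π/4 × (6.06² − 4.10²) = 15.64 cm^2
Net thrust = P_cap·A_cap − P_rod·A_ann = 84.80 kN − 8.227 kN

F ≈ 76.6 kN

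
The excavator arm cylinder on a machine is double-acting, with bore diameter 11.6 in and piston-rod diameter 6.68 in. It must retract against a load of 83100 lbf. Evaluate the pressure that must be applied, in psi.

P ≈ 1180 psi

Rod-side annular area A_ann = π/4 × (11.6² − 6.68²) = 70.64 in^2
Retraction: pressure acts on the annular area.
P = F / A = 83100 lbf / A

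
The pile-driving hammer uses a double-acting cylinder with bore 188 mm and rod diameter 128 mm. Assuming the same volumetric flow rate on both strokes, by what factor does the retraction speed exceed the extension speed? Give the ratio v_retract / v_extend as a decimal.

Cap-side area A_cap = π/4 × (188 mm)² = 27760 mm^2
Rod-side annular area A_ann = π/4 × (188² − 128²) = 14890 mm^2
For equal Q, v ∝ 1/A, so v_ret/v_ext = A_cap/A_ann.

v_ret/v_ext ≈ 1.86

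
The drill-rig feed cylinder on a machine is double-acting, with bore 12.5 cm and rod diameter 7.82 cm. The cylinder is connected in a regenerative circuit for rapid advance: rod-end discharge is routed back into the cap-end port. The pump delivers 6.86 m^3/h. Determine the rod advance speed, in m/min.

In regeneration the rod-end outflow joins the pump flow into the cap end, so the net volume the pump must supply per unit advance equals the rod cross-section area.
Rod cross-section A_rod = π/4 × (7.82 cm)² = 48.03 cm^2
v = Q_pump / A_rod

v ≈ 23.8 m/min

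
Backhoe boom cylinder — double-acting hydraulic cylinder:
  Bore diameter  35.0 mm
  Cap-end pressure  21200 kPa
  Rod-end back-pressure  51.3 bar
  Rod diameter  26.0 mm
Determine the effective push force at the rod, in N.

F ≈ 18200 N

Cap-side area A_cap = π/4 × (35.0 mm)² = 962.1 mm^2
Rod-side annular area A_ann = π/4 × (35.0² − 26.0²) = 431.2 mm^2
Net thrust = P_cap·A_cap − P_rod·A_ann = 20400 N − 2212 N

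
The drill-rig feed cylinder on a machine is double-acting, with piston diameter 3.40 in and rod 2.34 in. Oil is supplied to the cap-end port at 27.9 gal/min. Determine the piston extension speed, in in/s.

Cap-side area A_cap = π/4 × (3.40 in)² = 9.079 in^2
v = Q / A

v ≈ 11.8 in/s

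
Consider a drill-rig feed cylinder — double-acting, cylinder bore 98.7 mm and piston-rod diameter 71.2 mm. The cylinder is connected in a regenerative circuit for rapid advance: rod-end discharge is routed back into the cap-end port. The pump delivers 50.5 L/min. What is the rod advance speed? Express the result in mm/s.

In regeneration the rod-end outflow joins the pump flow into the cap end, so the net volume the pump must supply per unit advance equals the rod cross-section area.
Rod cross-section A_rod = π/4 × (71.2 mm)² = 3982 mm^2
v = Q_pump / A_rod

v ≈ 211 mm/s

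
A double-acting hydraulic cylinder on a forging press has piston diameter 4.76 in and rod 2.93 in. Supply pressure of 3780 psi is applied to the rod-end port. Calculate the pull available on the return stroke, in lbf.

Rod-side annular area A_ann = π/4 × (4.76² − 2.93²) = 11.05 in^2
On retraction the pressure acts on the annular area (bore minus rod).
F = P × A_ann

F ≈ 41800 lbf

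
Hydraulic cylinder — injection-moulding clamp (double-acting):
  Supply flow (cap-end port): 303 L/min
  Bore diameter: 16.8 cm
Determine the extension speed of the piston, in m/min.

v ≈ 13.7 m/min

Cap-side area A_cap = π/4 × (16.8 cm)² = 221.7 cm^2
v = Q / A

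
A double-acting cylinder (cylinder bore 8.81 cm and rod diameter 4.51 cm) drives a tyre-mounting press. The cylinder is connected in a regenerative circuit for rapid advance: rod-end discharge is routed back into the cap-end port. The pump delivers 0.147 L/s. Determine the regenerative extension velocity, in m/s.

v ≈ 0.0920 m/s

In regeneration the rod-end outflow joins the pump flow into the cap end, so the net volume the pump must supply per unit advance equals the rod cross-section area.
Rod cross-section A_rod = π/4 × (4.51 cm)² = 15.98 cm^2
v = Q_pump / A_rod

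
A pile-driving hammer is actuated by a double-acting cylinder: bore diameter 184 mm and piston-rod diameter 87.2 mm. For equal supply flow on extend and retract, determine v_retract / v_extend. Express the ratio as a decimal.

Cap-side area A_cap = π/4 × (184 mm)² = 26590 mm^2
Rod-side annular area A_ann = π/4 × (184² − 87.2²) = 20620 mm^2
For equal Q, v ∝ 1/A, so v_ret/v_ext = A_cap/A_ann.

v_ret/v_ext ≈ 1.29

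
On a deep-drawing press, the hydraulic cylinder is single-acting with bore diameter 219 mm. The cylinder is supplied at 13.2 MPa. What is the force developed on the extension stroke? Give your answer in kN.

F ≈ 497 kN

Cap-side area A_cap = π/4 × (219 mm)² = 37670 mm^2
F = P × A_cap = 13.2 MPa × A_cap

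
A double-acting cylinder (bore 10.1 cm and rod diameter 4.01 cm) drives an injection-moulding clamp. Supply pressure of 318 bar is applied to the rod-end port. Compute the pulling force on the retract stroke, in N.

Rod-side annular area A_ann = π/4 × (10.1² − 4.01²) = 67.49 cm^2
On retraction the pressure acts on the annular area (bore minus rod).
F = P × A_ann

F ≈ 2.15e5 N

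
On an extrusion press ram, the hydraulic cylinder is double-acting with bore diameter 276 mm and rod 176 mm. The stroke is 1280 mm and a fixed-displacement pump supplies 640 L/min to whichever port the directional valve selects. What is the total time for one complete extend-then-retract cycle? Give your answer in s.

t ≈ 11.4 s

Cap-side area A_cap = π/4 × (276 mm)² = 59830 mm^2
Rod-side annular area A_ann = π/4 × (276² − 176²) = 35500 mm^2
t_ext = A_cap·L/Q = 7.179 s
t_ret = A_ann·L/Q = 4.260 s
t_cycle = t_ext + t_ret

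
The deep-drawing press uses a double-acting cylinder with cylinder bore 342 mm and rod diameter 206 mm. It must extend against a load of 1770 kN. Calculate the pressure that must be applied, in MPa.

Cap-side area A_cap = π/4 × (342 mm)² = 91860 mm^2
P = F / A = 1770 kN / A

P ≈ 19.3 MPa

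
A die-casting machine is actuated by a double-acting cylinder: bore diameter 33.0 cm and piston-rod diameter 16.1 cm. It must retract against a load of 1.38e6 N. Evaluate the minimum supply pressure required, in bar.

Rod-side annular area A_ann = π/4 × (33.0² − 16.1²) = 651.7 cm^2
Retraction: pressure acts on the annular area.
P = F / A = 1.38e6 N / A

P ≈ 212 bar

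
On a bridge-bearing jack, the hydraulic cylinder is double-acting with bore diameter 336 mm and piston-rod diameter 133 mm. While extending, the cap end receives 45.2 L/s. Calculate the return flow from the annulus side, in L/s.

Q_out ≈ 38.1 L/s

Cap-side area A_cap = π/4 × (336 mm)² = 88670 mm^2
Rod-side annular area A_ann = π/4 × (336² − 133²) = 74780 mm^2
Piston speed v = Q_in/A_cap; rod-end outflow Q_out = v × A_ann = Q_in × A_ann/A_cap.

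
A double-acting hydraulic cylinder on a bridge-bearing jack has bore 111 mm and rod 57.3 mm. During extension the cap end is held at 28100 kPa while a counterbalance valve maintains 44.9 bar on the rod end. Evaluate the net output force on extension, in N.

Cap-side area A_cap = π/4 × (111 mm)² = 9677 mm^2
Rod-side annular area A_ann = π/4 × (111² − 57.3²) = 7098 mm^2
Net thrust = P_cap·A_cap − P_rod·A_ann = 2.719e5 N − 31870 N

F ≈ 2.40e5 N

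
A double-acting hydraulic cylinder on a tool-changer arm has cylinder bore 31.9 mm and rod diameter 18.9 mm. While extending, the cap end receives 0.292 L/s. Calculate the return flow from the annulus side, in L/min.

Q_out ≈ 11.4 L/min

Cap-side area A_cap = π/4 × (31.9 mm)² = 799.2 mm^2
Rod-side annular area A_ann = π/4 × (31.9² − 18.9²) = 518.7 mm^2
Piston speed v = Q_in/A_cap; rod-end outflow Q_out = v × A_ann = Q_in × A_ann/A_cap.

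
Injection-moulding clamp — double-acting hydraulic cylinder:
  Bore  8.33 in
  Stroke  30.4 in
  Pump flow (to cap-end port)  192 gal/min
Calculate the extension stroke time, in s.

t ≈ 2.24 s

Cap-side area A_cap = π/4 × (8.33 in)² = 54.50 in^2
Swept volume V = A × L; t = V / Q = A·L / Q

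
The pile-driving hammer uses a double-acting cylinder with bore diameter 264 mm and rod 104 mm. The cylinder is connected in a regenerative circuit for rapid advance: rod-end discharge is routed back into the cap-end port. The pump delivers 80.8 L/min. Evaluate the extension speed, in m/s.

In regeneration the rod-end outflow joins the pump flow into the cap end, so the net volume the pump must supply per unit advance equals the rod cross-section area.
Rod cross-section A_rod = π/4 × (104 mm)² = 8495 mm^2
v = Q_pump / A_rod

v ≈ 0.159 m/s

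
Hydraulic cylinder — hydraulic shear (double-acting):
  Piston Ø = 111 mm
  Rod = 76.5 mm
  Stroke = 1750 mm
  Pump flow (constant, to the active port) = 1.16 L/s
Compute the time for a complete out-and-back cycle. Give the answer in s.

Cap-side area A_cap = π/4 × (111 mm)² = 9677 mm^2
Rod-side annular area A_ann = π/4 × (111² − 76.5²) = 5081 mm^2
t_ext = A_cap·L/Q = 14.60 s
t_ret = A_ann·L/Q = 7.665 s
t_cycle = t_ext + t_ret

t ≈ 22.3 s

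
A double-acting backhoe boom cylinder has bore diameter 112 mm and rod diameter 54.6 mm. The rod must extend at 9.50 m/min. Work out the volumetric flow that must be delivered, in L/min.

Cap-side area A_cap = π/4 × (112 mm)² = 9852 mm^2
Q = A × v

Q ≈ 93.6 L/min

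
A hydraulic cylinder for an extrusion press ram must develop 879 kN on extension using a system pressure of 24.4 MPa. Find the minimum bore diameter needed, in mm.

Extension force acts on the full piston face: F = P × (π/4)D².
D = √(4F / (πP)) = √(4 × 879 kN / (π × 24.4 MPa))

D ≈ 214 mm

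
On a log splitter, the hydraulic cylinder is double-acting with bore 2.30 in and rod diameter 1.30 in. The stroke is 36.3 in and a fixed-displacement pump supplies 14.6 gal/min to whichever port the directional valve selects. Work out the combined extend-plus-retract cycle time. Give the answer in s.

t ≈ 4.51 s

Cap-side area A_cap = π/4 × (2.30 in)² = 4.155 in^2
Rod-side annular area A_ann = π/4 × (2.30² − 1.30²) = 2.827 in^2
t_ext = A_cap·L/Q = 2.683 s
t_ret = A_ann·L/Q = 1.826 s
t_cycle = t_ext + t_ret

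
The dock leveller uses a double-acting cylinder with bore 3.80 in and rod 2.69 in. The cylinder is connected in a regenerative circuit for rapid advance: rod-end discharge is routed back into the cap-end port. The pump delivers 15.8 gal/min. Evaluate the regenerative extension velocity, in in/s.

In regeneration the rod-end outflow joins the pump flow into the cap end, so the net volume the pump must supply per unit advance equals the rod cross-section area.
Rod cross-section A_rod = π/4 × (2.69 in)² = 5.683 in^2
v = Q_pump / A_rod

v ≈ 10.7 in/s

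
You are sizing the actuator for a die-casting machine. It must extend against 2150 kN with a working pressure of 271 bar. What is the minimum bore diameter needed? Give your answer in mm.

D ≈ 318 mm

Extension force acts on the full piston face: F = P × (π/4)D².
D = √(4F / (πP)) = √(4 × 2150 kN / (π × 271 bar))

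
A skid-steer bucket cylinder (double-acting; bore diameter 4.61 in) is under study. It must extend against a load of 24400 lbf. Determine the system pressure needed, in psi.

Cap-side area A_cap = π/4 × (4.61 in)² = 16.69 in^2
P = F / A = 24400 lbf / A

P ≈ 1460 psi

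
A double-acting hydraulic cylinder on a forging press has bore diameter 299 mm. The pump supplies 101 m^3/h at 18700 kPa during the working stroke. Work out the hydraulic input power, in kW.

Hydraulic power = P × Q

W ≈ 525 kW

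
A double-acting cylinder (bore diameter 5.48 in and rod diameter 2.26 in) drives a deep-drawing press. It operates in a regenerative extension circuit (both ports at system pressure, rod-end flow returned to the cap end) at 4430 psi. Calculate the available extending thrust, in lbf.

F ≈ 17800 lbf

With equal pressure on both faces, forces on the annular region cancel; the net push is pressure × rod cross-section.
Rod cross-section A_rod = π/4 × (2.26 in)² = 4.011 in^2
F = P × A_rod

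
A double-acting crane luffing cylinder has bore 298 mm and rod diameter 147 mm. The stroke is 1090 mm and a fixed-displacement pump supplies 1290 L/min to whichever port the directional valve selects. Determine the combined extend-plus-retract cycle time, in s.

t ≈ 6.21 s

Cap-side area A_cap = π/4 × (298 mm)² = 69750 mm^2
Rod-side annular area A_ann = π/4 × (298² − 147²) = 52770 mm^2
t_ext = A_cap·L/Q = 3.536 s
t_ret = A_ann·L/Q = 2.676 s
t_cycle = t_ext + t_ret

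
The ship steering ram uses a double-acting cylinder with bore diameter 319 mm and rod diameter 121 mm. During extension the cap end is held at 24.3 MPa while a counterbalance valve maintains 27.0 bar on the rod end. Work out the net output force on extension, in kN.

Cap-side area A_cap = π/4 × (319 mm)² = 79920 mm^2
Rod-side annular area A_ann = π/4 × (319² − 121²) = 68420 mm^2
Net thrust = P_cap·A_cap − P_rod·A_ann = 1942 kN − 184.7 kN

F ≈ 1760 kN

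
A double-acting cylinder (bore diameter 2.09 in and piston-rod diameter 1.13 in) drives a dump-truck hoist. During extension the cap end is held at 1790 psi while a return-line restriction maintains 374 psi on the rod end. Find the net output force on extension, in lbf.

F ≈ 5230 lbf

Cap-side area A_cap = π/4 × (2.09 in)² = 3.431 in^2
Rod-side annular area A_ann = π/4 × (2.09² − 1.13²) = 2.428 in^2
Net thrust = P_cap·A_cap − P_rod·A_ann = 6141 lbf − 908.0 lbf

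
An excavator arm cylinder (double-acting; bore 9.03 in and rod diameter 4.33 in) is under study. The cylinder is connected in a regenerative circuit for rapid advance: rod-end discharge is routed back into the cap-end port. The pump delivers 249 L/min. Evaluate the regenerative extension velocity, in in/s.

v ≈ 17.2 in/s

In regeneration the rod-end outflow joins the pump flow into the cap end, so the net volume the pump must supply per unit advance equals the rod cross-section area.
Rod cross-section A_rod = π/4 × (4.33 in)² = 14.73 in^2
v = Q_pump / A_rod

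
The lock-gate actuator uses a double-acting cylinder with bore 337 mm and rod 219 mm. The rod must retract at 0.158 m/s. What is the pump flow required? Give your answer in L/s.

Q ≈ 8.14 L/s

Rod-side annular area A_ann = π/4 × (337² − 219²) = 51530 mm^2
Q = A × v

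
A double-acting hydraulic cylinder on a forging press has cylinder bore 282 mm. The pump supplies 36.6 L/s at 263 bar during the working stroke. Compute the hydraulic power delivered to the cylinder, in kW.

Hydraulic power = P × Q

W ≈ 963 kW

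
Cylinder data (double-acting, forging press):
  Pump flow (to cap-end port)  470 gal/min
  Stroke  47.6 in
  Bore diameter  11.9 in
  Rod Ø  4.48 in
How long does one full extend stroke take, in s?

Cap-side area A_cap = π/4 × (11.9 in)² = 111.2 in^2
Swept volume V = A × L; t = V / Q = A·L / Q

t ≈ 2.93 s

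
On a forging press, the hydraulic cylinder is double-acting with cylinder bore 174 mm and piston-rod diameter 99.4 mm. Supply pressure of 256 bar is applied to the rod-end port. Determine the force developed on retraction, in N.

Rod-side annular area A_ann = π/4 × (174² − 99.4²) = 16020 mm^2
On retraction the pressure acts on the annular area (bore minus rod).
F = P × A_ann

F ≈ 4.10e5 N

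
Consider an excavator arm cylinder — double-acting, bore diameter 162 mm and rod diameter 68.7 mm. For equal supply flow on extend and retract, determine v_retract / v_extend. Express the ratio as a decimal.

v_ret/v_ext ≈ 1.22

Cap-side area A_cap = π/4 × (162 mm)² = 20610 mm^2
Rod-side annular area A_ann = π/4 × (162² − 68.7²) = 16910 mm^2
For equal Q, v ∝ 1/A, so v_ret/v_ext = A_cap/A_ann.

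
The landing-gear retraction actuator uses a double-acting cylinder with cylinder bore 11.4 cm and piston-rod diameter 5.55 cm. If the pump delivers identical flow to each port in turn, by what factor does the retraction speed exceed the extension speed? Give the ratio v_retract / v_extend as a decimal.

v_ret/v_ext ≈ 1.31

Cap-side area A_cap = π/4 × (11.4 cm)² = 102.1 cm^2
Rod-side annular area A_ann = π/4 × (11.4² − 5.55²) = 77.88 cm^2
For equal Q, v ∝ 1/A, so v_ret/v_ext = A_cap/A_ann.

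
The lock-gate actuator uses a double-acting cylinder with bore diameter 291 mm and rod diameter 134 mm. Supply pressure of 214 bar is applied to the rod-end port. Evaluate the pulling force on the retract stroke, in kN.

Rod-side annular area A_ann = π/4 × (291² − 134²) = 52410 mm^2
On retraction the pressure acts on the annular area (bore minus rod).
F = P × A_ann

F ≈ 1120 kN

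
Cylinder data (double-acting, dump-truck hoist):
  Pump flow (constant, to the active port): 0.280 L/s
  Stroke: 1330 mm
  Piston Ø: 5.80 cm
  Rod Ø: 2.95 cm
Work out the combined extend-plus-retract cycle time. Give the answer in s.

Cap-side area A_cap = π/4 × (5.80 cm)² = 26.42 cm^2
Rod-side annular area A_ann = π/4 × (5.80² − 2.95²) = 19.59 cm^2
t_ext = A_cap·L/Q = 12.55 s
t_ret = A_ann·L/Q = 9.303 s
t_cycle = t_ext + t_ret

t ≈ 21.9 s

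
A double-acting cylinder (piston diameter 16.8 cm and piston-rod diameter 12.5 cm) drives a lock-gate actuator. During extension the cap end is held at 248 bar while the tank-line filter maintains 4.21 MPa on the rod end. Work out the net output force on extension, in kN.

F ≈ 508 kN

Cap-side area A_cap = π/4 × (16.8 cm)² = 221.7 cm^2
Rod-side annular area A_ann = π/4 × (16.8² − 12.5²) = 98.95 cm^2
Net thrust = P_cap·A_cap − P_rod·A_ann = 549.7 kN − 41.66 kN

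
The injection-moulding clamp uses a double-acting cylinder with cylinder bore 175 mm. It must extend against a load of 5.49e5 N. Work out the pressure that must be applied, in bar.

P ≈ 228 bar

Cap-side area A_cap = π/4 × (175 mm)² = 24050 mm^2
P = F / A = 5.49e5 N / A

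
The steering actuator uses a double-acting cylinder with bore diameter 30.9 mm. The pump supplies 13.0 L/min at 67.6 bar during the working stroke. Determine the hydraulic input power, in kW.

W ≈ 1.46 kW

Hydraulic power = P × Q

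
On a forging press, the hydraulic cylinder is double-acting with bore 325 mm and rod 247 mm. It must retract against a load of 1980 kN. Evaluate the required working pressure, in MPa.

P ≈ 56.5 MPa

Rod-side annular area A_ann = π/4 × (325² − 247²) = 35040 mm^2
Retraction: pressure acts on the annular area.
P = F / A = 1980 kN / A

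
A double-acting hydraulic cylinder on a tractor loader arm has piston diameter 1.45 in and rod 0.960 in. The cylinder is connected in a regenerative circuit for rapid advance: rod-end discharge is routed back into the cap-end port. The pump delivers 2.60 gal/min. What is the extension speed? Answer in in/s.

v ≈ 13.8 in/s

In regeneration the rod-end outflow joins the pump flow into the cap end, so the net volume the pump must supply per unit advance equals the rod cross-section area.
Rod cross-section A_rod = π/4 × (0.960 in)² = 0.7238 in^2
v = Q_pump / A_rod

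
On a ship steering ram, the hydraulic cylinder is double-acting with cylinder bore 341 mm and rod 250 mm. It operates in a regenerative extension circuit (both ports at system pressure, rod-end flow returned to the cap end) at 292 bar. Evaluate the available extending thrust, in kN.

With equal pressure on both faces, forces on the annular region cancel; the net push is pressure × rod cross-section.
Rod cross-section A_rod = π/4 × (250 mm)² = 49090 mm^2
F = P × A_rod

F ≈ 1430 kN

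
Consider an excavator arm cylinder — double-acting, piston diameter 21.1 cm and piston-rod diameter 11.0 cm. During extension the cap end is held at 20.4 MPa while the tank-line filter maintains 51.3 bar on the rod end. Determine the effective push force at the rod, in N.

Cap-side area A_cap = π/4 × (21.1 cm)² = 349.7 cm^2
Rod-side annular area A_ann = π/4 × (21.1² − 11.0²) = 254.6 cm^2
Net thrust = P_cap·A_cap − P_rod·A_ann = 7.133e5 N − 1.306e5 N

F ≈ 5.83e5 N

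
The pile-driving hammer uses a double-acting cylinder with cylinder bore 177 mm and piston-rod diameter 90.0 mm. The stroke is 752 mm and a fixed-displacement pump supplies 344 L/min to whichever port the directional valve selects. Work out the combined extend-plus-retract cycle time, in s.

Cap-side area A_cap = π/4 × (177 mm)² = 24610 mm^2
Rod-side annular area A_ann = π/4 × (177² − 90.0²) = 18240 mm^2
t_ext = A_cap·L/Q = 3.227 s
t_ret = A_ann·L/Q = 2.393 s
t_cycle = t_ext + t_ret

t ≈ 5.62 s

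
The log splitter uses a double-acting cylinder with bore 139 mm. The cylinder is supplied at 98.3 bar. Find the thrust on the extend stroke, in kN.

Cap-side area A_cap = π/4 × (139 mm)² = 15170 mm^2
F = P × A_cap = 98.3 bar × A_cap

F ≈ 149 kN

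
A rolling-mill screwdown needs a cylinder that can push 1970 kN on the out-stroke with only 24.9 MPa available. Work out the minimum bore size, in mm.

Extension force acts on the full piston face: F = P × (π/4)D².
D = √(4F / (πP)) = √(4 × 1970 kN / (π × 24.9 MPa))

D ≈ 317 mm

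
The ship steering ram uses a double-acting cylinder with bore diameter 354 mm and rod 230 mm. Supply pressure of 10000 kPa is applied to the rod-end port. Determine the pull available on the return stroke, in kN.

F ≈ 569 kN

Rod-side annular area A_ann = π/4 × (354² − 230²) = 56880 mm^2
On retraction the pressure acts on the annular area (bore minus rod).
F = P × A_ann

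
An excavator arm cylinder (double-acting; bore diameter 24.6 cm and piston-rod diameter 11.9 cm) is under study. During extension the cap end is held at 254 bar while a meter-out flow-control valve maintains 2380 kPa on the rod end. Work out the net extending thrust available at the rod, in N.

Cap-side area A_cap = π/4 × (24.6 cm)² = 475.3 cm^2
Rod-side annular area A_ann = π/4 × (24.6² − 11.9²) = 364.1 cm^2
Net thrust = P_cap·A_cap − P_rod·A_ann = 1.207e6 N − 86650 N

F ≈ 1.12e6 N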